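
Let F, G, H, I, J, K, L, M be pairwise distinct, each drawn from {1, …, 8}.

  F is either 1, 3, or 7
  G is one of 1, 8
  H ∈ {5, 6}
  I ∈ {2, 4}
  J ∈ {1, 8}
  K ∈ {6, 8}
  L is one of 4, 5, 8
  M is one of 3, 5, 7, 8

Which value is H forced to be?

5

The 8 variables draw from only 8 values {1, 2, 3, 4, 5, 6, 7, 8}, so each is used; only I can be 2, hence I = 2.
The 7 still-open variables together cover exactly {1, 3, 4, 5, 6, 7, 8} — 7 values for 7 variables — and 4 appears only in L's list, so L = 4.
The 2 variables G and J are confined to {1, 8}, which locks those values in; drop them from F, K, M.
K's domain is down to {6}, so K = 6. Eliminate 6 elsewhere: H.
So H = 5.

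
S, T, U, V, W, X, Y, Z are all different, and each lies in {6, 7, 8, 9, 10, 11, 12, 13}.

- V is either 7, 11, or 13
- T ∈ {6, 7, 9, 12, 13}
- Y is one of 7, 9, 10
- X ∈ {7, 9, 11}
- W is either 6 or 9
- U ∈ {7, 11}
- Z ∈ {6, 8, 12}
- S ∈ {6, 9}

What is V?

The 8 variables draw from only 8 values {6, 7, 8, 9, 10, 11, 12, 13}, so each is used; only Z can be 8, hence Z = 8.
Among the 7 still-open variables, 10 fits only Y (and all 7 values in {6, 7, 9, 10, 11, 12, 13} must be used), so Y = 10.
The 6 still-open variables together cover exactly {6, 7, 9, 11, 12, 13} — 6 values for 6 variables — and 12 appears only in T's list, so T = 12.
The 5 still-open variables draw from only 5 values {6, 7, 9, 11, 13}, so each is used; only V can be 13, hence V = 13.

13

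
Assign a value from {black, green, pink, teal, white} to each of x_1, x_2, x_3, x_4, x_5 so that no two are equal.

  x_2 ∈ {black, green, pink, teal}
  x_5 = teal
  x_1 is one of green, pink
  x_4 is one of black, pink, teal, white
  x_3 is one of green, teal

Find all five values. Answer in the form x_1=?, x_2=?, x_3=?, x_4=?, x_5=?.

x_5 has just one choice, so x_5 = teal. So x_2, x_3, x_4 can't be teal.
x_3 has just one choice, so x_3 = green. Remove green from x_1, x_2.
x_1 has just one choice, so x_1 = pink. So x_2, x_4 can't be pink.
That leaves x_2 = black. Strike black from x_4.
That leaves x_4 = white.

x_1=pink, x_2=black, x_3=green, x_4=white, x_5=teal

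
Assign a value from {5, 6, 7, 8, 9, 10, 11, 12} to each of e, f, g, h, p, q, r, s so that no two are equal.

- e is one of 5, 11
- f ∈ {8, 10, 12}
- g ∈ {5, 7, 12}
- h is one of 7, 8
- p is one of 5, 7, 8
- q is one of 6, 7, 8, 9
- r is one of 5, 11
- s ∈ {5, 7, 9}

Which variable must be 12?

g

Among the 8 variables, 6 fits only q (and all 8 values in {5, 6, 7, 8, 9, 10, 11, 12} must be used), so q = 6.
Among the 7 still-open variables, 9 fits only s (and all 7 values in {5, 7, 8, 9, 10, 11, 12} must be used), so s = 9.
The 6 still-open variables draw from only 6 values {5, 7, 8, 10, 11, 12}, so each is used; only f can be 10, hence f = 10.
Among the 5 still-open variables, 12 fits only g (and all 5 values in {5, 7, 8, 11, 12} must be used), so g = 12.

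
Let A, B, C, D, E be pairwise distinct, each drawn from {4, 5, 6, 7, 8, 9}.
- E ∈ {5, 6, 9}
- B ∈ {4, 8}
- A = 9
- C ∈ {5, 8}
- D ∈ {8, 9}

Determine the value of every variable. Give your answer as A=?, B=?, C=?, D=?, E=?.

A's domain is down to {9}, so A = 9. Remove 9 from D, E.
D must be 8 (only option left). So B, C can't be 8.
B's domain is down to {4}, so B = 4.
C must be 5 (only option left). Strike 5 from E.
E's domain is down to {6}, so E = 6.

A=9, B=4, C=5, D=8, E=6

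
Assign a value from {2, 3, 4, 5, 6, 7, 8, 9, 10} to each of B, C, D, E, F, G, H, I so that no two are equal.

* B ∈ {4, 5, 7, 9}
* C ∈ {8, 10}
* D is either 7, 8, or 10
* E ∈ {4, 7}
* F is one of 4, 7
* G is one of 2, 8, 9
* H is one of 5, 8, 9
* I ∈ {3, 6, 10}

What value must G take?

E and F share exactly the 2 values {4, 7}; by pigeonhole those values go to them, so strike 4, 7 from B, D.
C and D between them cover only {8, 10} — a naked pair. Remove those values from G, H, I.
B and H share exactly the 2 values {5, 9}; by pigeonhole those values go to them, so strike 5, 9 from G.
So G = 2.

2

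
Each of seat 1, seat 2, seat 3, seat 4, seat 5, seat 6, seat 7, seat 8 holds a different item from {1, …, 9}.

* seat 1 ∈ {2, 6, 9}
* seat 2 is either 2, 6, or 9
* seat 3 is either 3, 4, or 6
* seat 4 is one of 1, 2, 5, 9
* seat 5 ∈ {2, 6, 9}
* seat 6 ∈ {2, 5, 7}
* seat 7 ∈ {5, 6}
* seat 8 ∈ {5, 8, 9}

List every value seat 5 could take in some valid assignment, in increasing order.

The 3 variables seat 1, seat 2, seat 5 are confined to {2, 6, 9}, which locks those values in; drop them from seat 3, seat 4, seat 6, seat 7, seat 8.
seat 7's domain is down to {5}, so seat 7 = 5. Strike 5 from seat 4, seat 6, seat 8.
seat 8 has just one choice, so seat 8 = 8.
seat 4 must be 1 (only option left).
seat 6's domain is down to {7}, so seat 6 = 7.
No further eliminations apply; seat 5 can still be any of 2, 6, 9.

2, 6, 9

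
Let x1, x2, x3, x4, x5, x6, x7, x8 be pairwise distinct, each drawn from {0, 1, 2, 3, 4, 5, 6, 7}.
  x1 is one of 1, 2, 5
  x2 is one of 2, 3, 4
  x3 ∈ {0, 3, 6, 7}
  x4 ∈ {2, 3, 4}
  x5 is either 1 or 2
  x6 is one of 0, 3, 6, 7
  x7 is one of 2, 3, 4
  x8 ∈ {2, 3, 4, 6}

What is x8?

6

The 8 variables together cover exactly {0, 1, 2, 3, 4, 5, 6, 7} — 8 values for 8 variables — and 5 appears only in x1's list, so x1 = 5.
Among the 7 still-open variables, 1 fits only x5 (and all 7 values in {0, 1, 2, 3, 4, 6, 7} must be used), so x5 = 1.
The 3 variables x2, x4, x7 are confined to {2, 3, 4}, which locks those values in; drop them from x3, x6, x8.
So x8 = 6.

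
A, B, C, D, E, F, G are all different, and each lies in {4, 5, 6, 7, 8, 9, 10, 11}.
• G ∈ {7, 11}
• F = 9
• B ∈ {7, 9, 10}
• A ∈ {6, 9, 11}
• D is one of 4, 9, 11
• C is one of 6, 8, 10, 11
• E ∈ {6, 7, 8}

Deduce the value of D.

4

F must be 9 (only option left). Strike 9 from A, B, D.
The 6 still-open variables draw from only 6 values {4, 6, 7, 8, 10, 11}, so each is used; only D can be 4, hence D = 4.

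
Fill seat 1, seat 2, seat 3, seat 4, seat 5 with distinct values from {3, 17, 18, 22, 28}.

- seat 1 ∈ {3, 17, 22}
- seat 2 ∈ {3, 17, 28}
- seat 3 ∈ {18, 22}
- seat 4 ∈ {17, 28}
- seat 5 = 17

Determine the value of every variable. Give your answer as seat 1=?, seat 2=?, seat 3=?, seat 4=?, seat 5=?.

seat 5 has just one choice, so seat 5 = 17. Eliminate 17 elsewhere: seat 1, seat 2, seat 4.
seat 4's domain is down to {28}, so seat 4 = 28. Remove 28 from seat 2.
That leaves seat 2 = 3. So seat 1 can't be 3.
seat 1's domain is down to {22}, so seat 1 = 22. So seat 3 can't be 22.
seat 3 must be 18 (only option left).

seat 1=22, seat 2=3, seat 3=18, seat 4=28, seat 5=17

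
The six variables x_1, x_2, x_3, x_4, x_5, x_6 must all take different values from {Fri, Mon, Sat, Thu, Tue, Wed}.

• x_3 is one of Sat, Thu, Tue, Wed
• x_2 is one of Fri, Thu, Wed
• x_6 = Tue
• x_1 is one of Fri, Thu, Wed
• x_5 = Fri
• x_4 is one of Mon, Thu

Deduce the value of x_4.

Mon

x_5 has just one choice, so x_5 = Fri. Remove Fri from x_1, x_2.
That leaves x_6 = Tue. Remove Tue from x_3.
The 4 still-open variables draw from only 4 values {Mon, Sat, Thu, Wed}, so each is used; only x_4 can be Mon, hence x_4 = Mon.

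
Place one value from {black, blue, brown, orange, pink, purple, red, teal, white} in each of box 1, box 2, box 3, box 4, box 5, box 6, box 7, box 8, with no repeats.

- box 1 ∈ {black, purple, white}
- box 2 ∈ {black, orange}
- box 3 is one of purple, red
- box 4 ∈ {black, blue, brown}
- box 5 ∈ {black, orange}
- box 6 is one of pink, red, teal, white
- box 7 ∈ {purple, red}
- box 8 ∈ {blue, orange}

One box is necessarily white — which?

box 1

The 2 variables box 2 and box 5 are confined to {black, orange}, which locks those values in; drop them from box 1, box 4, box 8.
box 8 has just one choice, so box 8 = blue. Strike blue from box 4.
That leaves box 4 = brown.
box 3 and box 7 share exactly the 2 values {purple, red}; by pigeonhole those values go to them, so strike purple, red from box 1, box 6.
So white goes to box 1.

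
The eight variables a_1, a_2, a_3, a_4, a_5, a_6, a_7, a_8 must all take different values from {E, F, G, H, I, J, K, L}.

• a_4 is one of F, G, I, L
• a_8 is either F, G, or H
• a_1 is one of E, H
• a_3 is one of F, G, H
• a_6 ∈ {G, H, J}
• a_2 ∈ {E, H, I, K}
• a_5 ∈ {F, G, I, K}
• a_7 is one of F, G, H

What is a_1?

E

The 8 variables draw from only 8 values {E, F, G, H, I, J, K, L}, so each is used; only a_6 can be J, hence a_6 = J.
Among the 7 still-open variables, L fits only a_4 (and all 7 values in {E, F, G, H, I, K, L} must be used), so a_4 = L.
a_3, a_7, a_8 between them cover only {F, G, H} — a naked triple. Remove those values from a_1, a_2, a_5.
So a_1 = E.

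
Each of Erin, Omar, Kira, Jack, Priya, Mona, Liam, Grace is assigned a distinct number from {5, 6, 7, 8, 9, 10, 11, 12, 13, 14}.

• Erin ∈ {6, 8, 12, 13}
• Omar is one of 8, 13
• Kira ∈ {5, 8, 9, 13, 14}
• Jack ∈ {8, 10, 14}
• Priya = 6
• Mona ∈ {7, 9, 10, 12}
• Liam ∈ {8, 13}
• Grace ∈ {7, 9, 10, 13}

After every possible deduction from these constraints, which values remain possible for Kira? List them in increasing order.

Priya's domain is down to {6}, so Priya = 6. Remove 6 from Erin.
Omar and Liam between them cover only {8, 13} — a naked pair. Remove those values from Erin, Kira, Jack, Grace.
Erin has just one choice, so Erin = 12. Eliminate 12 elsewhere: Mona.
No further eliminations apply; Kira can still be any of 5, 9, 14.

5, 9, 14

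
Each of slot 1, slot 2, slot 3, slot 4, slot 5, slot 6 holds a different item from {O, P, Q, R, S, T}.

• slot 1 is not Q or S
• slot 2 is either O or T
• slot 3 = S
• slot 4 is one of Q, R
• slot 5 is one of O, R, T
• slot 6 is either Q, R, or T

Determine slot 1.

P

slot 3's domain is down to {S}, so slot 3 = S.
Among the 5 still-open variables, P fits only slot 1 (and all 5 values in {O, P, Q, R, T} must be used), so slot 1 = P.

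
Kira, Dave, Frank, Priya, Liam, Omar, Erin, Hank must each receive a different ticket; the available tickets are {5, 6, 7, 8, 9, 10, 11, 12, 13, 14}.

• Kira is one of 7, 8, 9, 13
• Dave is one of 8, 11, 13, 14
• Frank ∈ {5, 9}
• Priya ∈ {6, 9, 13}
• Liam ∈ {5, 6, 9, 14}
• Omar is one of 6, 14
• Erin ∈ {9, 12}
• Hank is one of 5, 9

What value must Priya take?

Frank and Hank between them cover only {5, 9} — a naked pair. Remove those values from Kira, Priya, Liam, Erin.
Erin's domain is down to {12}, so Erin = 12.
Liam and Omar between them cover only {6, 14} — a naked pair. Remove those values from Dave, Priya.
So Priya = 13.

13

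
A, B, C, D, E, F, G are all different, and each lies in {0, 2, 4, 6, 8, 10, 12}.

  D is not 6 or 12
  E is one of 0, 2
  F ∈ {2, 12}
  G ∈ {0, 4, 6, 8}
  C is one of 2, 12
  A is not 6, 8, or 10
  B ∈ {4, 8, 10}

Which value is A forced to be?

4

The 7 variables together cover exactly {0, 2, 4, 6, 8, 10, 12} — 7 values for 7 variables — and 6 appears only in G's list, so G = 6.
The 2 variables C and F are confined to {2, 12}, which locks those values in; drop them from A, D, E.
E's domain is down to {0}, so E = 0. Eliminate 0 elsewhere: A, D.
So A = 4.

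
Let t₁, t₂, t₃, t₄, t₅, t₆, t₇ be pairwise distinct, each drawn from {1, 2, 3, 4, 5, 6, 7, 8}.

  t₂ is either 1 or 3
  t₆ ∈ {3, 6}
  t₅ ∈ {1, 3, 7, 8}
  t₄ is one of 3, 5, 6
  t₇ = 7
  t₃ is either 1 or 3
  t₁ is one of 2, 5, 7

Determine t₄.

t₇'s domain is down to {7}, so t₇ = 7. Strike 7 from t₁, t₅.
The 6 still-open variables draw from only 6 values {1, 2, 3, 5, 6, 8}, so each is used; only t₁ can be 2, hence t₁ = 2.
The 5 still-open variables draw from only 5 values {1, 3, 5, 6, 8}, so each is used; only t₄ can be 5, hence t₄ = 5.

5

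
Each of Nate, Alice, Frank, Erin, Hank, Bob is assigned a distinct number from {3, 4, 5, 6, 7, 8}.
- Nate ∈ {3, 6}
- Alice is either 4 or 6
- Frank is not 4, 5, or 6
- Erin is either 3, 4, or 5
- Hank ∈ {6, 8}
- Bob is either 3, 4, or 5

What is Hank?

Among the 6 variables, 7 fits only Frank (and all 6 values in {3, 4, 5, 6, 7, 8} must be used), so Frank = 7.
Among the 5 still-open variables, 8 fits only Hank (and all 5 values in {3, 4, 5, 6, 8} must be used), so Hank = 8.

8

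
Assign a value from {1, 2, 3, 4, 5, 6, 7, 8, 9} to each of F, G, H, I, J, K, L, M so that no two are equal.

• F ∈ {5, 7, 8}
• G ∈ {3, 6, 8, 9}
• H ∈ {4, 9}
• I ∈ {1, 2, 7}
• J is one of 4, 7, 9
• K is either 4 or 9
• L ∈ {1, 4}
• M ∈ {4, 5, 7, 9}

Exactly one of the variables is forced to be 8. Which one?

F

H and K between them cover only {4, 9} — a naked pair. Remove those values from G, J, L, M.
That leaves J = 7. So F, I, M can't be 7.
L must be 1 (only option left). Strike 1 from I.
M has just one choice, so M = 5. Strike 5 from F.
So 8 goes to F.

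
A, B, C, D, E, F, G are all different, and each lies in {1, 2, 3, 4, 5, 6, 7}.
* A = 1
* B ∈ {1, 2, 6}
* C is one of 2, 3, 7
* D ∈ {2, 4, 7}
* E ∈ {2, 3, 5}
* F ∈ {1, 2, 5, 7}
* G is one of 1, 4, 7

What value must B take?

6

A's domain is down to {1}, so A = 1. So B, F, G can't be 1.
Among the 6 still-open variables, 6 fits only B (and all 6 values in {2, 3, 4, 5, 6, 7} must be used), so B = 6.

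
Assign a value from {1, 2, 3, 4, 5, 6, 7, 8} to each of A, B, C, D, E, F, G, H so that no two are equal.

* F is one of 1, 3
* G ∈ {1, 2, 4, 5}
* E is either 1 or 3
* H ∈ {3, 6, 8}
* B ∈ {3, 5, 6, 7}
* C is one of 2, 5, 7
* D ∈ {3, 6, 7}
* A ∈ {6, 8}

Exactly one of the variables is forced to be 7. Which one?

D

The 8 variables together cover exactly {1, 2, 3, 4, 5, 6, 7, 8} — 8 values for 8 variables — and 4 appears only in G's list, so G = 4.
Among the 7 still-open variables, 2 fits only C (and all 7 values in {1, 2, 3, 5, 6, 7, 8} must be used), so C = 2.
Among the 6 still-open variables, 5 fits only B (and all 6 values in {1, 3, 5, 6, 7, 8} must be used), so B = 5.
The 5 still-open variables together cover exactly {1, 3, 6, 7, 8} — 5 values for 5 variables — and 7 appears only in D's list, so D = 7.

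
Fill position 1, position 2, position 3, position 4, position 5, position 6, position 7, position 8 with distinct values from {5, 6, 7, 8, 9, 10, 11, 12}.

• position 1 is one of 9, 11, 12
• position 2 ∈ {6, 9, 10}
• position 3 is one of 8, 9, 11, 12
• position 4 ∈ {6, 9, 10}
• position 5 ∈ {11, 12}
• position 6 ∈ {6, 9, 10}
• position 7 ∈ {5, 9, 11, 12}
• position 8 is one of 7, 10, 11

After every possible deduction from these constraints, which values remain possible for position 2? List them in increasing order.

6, 9, 10

Among the 8 variables, 5 fits only position 7 (and all 8 values in {5, 6, 7, 8, 9, 10, 11, 12} must be used), so position 7 = 5.
The 7 still-open variables together cover exactly {6, 7, 8, 9, 10, 11, 12} — 7 values for 7 variables — and 7 appears only in position 8's list, so position 8 = 7.
Among the 6 still-open variables, 8 fits only position 3 (and all 6 values in {6, 8, 9, 10, 11, 12} must be used), so position 3 = 8.
The 3 variables position 2, position 4, position 6 are confined to {6, 9, 10}, which locks those values in; drop them from position 1.
No further eliminations apply; position 2 can still be any of 6, 9, 10.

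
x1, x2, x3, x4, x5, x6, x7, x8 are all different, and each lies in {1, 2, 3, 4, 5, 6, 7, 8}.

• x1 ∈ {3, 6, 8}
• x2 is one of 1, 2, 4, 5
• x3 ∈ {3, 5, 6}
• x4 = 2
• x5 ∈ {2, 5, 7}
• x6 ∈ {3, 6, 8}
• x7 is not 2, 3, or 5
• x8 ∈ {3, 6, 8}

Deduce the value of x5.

x4 has just one choice, so x4 = 2. Strike 2 from x2, x5.
x1, x6, x8 between them cover only {3, 6, 8} — a naked triple. Remove those values from x3, x7.
x3 must be 5 (only option left). Eliminate 5 elsewhere: x2, x5.
So x5 = 7.

7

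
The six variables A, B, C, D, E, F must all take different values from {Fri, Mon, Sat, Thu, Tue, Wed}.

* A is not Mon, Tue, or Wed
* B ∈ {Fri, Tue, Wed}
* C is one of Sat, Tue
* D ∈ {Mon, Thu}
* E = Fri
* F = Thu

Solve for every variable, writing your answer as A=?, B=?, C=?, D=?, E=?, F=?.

E's domain is down to {Fri}, so E = Fri. Strike Fri from A, B.
F's domain is down to {Thu}, so F = Thu. Strike Thu from A, D.
A must be Sat (only option left). Strike Sat from C.
That leaves C = Tue. Strike Tue from B.
D has just one choice, so D = Mon.
B has just one choice, so B = Wed.

A=Sat, B=Wed, C=Tue, D=Mon, E=Fri, F=Thu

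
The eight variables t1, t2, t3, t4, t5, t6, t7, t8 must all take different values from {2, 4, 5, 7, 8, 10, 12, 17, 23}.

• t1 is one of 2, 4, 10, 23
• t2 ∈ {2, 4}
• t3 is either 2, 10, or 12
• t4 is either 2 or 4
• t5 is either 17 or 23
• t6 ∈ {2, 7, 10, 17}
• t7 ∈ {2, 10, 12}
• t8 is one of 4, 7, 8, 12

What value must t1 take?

Among the 8 variables, 8 fits only t8 (and all 8 values in {2, 4, 7, 8, 10, 12, 17, 23} must be used), so t8 = 8.
The 7 still-open variables together cover exactly {2, 4, 7, 10, 12, 17, 23} — 7 values for 7 variables — and 7 appears only in t6's list, so t6 = 7.
Among the 6 still-open variables, 17 fits only t5 (and all 6 values in {2, 4, 10, 12, 17, 23} must be used), so t5 = 17.
The 5 still-open variables together cover exactly {2, 4, 10, 12, 23} — 5 values for 5 variables — and 23 appears only in t1's list, so t1 = 23.

23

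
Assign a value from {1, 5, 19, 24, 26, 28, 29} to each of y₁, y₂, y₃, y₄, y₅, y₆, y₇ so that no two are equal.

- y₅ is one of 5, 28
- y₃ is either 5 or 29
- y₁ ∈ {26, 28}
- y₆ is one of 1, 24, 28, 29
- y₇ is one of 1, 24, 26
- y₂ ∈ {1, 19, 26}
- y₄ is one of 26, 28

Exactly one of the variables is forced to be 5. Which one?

y₅

Among the 7 variables, 19 fits only y₂ (and all 7 values in {1, 5, 19, 24, 26, 28, 29} must be used), so y₂ = 19.
The 2 variables y₁ and y₄ are confined to {26, 28}, which locks those values in; drop them from y₅, y₆, y₇.
So 5 goes to y₅.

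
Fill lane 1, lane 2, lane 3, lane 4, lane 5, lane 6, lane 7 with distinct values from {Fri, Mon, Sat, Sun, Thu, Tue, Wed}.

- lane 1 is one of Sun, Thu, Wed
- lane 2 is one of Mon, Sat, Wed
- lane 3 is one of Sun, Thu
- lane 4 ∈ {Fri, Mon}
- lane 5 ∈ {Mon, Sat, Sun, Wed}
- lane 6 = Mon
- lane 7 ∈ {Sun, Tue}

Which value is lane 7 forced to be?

lane 6's domain is down to {Mon}, so lane 6 = Mon. Remove Mon from lane 2, lane 4, lane 5.
lane 4 must be Fri (only option left).
Among the 5 still-open variables, Tue fits only lane 7 (and all 5 values in {Sat, Sun, Thu, Tue, Wed} must be used), so lane 7 = Tue.

Tue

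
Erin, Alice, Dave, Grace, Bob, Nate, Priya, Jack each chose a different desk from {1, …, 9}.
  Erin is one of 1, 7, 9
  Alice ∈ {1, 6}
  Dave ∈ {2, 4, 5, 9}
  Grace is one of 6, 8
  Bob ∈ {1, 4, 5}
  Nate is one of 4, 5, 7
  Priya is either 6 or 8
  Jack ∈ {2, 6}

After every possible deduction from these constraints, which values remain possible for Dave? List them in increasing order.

4, 5, 9

Grace and Priya between them cover only {6, 8} — a naked pair. Remove those values from Alice, Jack.
Alice must be 1 (only option left). Eliminate 1 elsewhere: Erin, Bob.
Jack's domain is down to {2}, so Jack = 2. So Dave can't be 2.
No further eliminations apply; Dave can still be any of 4, 5, 9.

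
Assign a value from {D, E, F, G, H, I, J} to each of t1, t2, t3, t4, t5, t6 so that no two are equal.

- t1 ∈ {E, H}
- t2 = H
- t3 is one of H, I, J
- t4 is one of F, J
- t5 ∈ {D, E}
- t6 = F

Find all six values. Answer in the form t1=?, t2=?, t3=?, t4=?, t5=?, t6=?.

t1=E, t2=H, t3=I, t4=J, t5=D, t6=F

t2 has just one choice, so t2 = H. Eliminate H elsewhere: t1, t3.
That leaves t6 = F. So t4 can't be F.
t1's domain is down to {E}, so t1 = E. Eliminate E elsewhere: t5.
t4 has just one choice, so t4 = J. Strike J from t3.
That leaves t5 = D.
t3 has just one choice, so t3 = I.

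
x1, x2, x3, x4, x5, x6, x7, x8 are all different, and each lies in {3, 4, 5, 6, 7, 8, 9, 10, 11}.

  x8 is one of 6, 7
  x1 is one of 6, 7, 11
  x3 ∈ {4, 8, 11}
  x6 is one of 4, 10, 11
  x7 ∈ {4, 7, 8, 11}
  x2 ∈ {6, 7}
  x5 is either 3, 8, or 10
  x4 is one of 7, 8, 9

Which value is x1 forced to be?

11

The 8 variables together cover exactly {3, 4, 6, 7, 8, 9, 10, 11} — 8 values for 8 variables — and 3 appears only in x5's list, so x5 = 3.
The 7 still-open variables together cover exactly {4, 6, 7, 8, 9, 10, 11} — 7 values for 7 variables — and 9 appears only in x4's list, so x4 = 9.
The 6 still-open variables together cover exactly {4, 6, 7, 8, 10, 11} — 6 values for 6 variables — and 10 appears only in x6's list, so x6 = 10.
x2 and x8 between them cover only {6, 7} — a naked pair. Remove those values from x1, x7.
So x1 = 11.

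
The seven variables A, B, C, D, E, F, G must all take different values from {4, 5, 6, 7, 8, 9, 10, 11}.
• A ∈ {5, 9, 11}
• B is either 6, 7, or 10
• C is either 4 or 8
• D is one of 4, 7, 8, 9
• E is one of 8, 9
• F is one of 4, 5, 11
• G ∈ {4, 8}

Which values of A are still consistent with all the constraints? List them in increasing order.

The 2 variables C and G are confined to {4, 8}, which locks those values in; drop them from D, E, F.
E must be 9 (only option left). So A, D can't be 9.
That leaves D = 7. Eliminate 7 elsewhere: B.
No further eliminations apply; A can still be any of 5, 11.

5, 11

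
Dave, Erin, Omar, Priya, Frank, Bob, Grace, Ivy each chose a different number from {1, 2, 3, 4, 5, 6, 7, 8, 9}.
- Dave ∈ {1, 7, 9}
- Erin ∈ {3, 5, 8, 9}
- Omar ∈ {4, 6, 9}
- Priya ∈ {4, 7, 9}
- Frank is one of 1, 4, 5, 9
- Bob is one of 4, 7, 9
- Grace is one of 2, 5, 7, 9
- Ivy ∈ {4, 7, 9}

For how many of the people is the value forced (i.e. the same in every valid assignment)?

Priya, Bob, Ivy between them cover only {4, 7, 9} — a naked triple. Remove those values from Dave, Erin, Omar, Frank, Grace.
Dave's domain is down to {1}, so Dave = 1. So Frank can't be 1.
Omar has just one choice, so Omar = 6.
Frank has just one choice, so Frank = 5. Remove 5 from Erin, Grace.
Grace must be 2 (only option left).
Determined: Dave=1, Omar=6, Frank=5, Grace=2. The other people each still have more than one consistent value. That makes 4.

4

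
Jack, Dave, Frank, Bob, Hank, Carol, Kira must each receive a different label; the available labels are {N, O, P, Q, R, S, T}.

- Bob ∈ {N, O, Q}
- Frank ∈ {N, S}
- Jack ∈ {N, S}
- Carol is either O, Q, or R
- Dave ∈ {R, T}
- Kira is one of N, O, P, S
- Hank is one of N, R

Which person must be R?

The 7 variables draw from only 7 values {N, O, P, Q, R, S, T}, so each is used; only Kira can be P, hence Kira = P.
The 6 still-open variables together cover exactly {N, O, Q, R, S, T} — 6 values for 6 variables — and T appears only in Dave's list, so Dave = T.
Jack and Frank share exactly the 2 values {N, S}; by pigeonhole those values go to them, so strike N, S from Bob, Hank.
So R goes to Hank.

Hank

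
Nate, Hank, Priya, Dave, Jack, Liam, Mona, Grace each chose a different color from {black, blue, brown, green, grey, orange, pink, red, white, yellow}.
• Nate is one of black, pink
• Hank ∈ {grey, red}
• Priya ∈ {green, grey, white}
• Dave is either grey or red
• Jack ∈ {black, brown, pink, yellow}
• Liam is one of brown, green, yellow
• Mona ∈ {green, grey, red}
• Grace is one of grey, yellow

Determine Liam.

brown

The 8 variables draw from only 8 values {black, brown, green, grey, pink, red, white, yellow}, so each is used; only Priya can be white, hence Priya = white.
The 2 variables Hank and Dave are confined to {grey, red}, which locks those values in; drop them from Mona, Grace.
Mona has just one choice, so Mona = green. Remove green from Liam.
Grace has just one choice, so Grace = yellow. Strike yellow from Jack, Liam.
So Liam = brown.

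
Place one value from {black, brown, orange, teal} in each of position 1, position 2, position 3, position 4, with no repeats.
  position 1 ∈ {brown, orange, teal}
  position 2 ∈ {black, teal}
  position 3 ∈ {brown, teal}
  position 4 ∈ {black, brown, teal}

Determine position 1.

orange

Among the 4 variables, orange fits only position 1 (and all 4 values in {black, brown, orange, teal} must be used), so position 1 = orange.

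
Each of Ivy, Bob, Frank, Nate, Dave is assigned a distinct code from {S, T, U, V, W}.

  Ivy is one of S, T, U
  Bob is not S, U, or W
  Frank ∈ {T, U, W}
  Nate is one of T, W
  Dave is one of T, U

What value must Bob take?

V

Among the 5 variables, S fits only Ivy (and all 5 values in {S, T, U, V, W} must be used), so Ivy = S.
Among the 4 still-open variables, V fits only Bob (and all 4 values in {T, U, V, W} must be used), so Bob = V.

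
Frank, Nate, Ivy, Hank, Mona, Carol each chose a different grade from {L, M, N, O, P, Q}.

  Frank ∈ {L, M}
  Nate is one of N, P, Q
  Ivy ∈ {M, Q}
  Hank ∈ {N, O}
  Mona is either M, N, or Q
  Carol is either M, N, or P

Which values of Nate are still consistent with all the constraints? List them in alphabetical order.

N, P, Q

Among the 6 variables, L fits only Frank (and all 6 values in {L, M, N, O, P, Q} must be used), so Frank = L.
The 5 still-open variables together cover exactly {M, N, O, P, Q} — 5 values for 5 variables — and O appears only in Hank's list, so Hank = O.
No further eliminations apply; Nate can still be any of N, P, Q.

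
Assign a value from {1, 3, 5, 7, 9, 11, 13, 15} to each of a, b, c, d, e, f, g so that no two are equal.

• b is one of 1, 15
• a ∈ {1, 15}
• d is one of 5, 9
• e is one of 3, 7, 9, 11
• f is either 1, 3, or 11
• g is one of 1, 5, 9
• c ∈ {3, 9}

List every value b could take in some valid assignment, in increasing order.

The 7 variables together cover exactly {1, 3, 5, 7, 9, 11, 15} — 7 values for 7 variables — and 7 appears only in e's list, so e = 7.
Among the 6 still-open variables, 11 fits only f (and all 6 values in {1, 3, 5, 9, 11, 15} must be used), so f = 11.
Among the 5 still-open variables, 3 fits only c (and all 5 values in {1, 3, 5, 9, 15} must be used), so c = 3.
The 2 variables a and b are confined to {1, 15}, which locks those values in; drop them from g.
No further eliminations apply; b can still be any of 1, 15.

1, 15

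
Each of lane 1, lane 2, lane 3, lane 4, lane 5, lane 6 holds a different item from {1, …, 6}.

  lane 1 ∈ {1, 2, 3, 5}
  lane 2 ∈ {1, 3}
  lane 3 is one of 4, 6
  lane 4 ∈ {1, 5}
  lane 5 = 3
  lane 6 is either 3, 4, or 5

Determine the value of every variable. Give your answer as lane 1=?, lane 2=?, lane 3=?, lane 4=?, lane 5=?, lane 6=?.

lane 5 has just one choice, so lane 5 = 3. So lane 1, lane 2, lane 6 can't be 3.
lane 2 has just one choice, so lane 2 = 1. Strike 1 from lane 1, lane 4.
lane 4 has just one choice, so lane 4 = 5. Eliminate 5 elsewhere: lane 1, lane 6.
That leaves lane 6 = 4. Eliminate 4 elsewhere: lane 3.
lane 1 must be 2 (only option left).
lane 3's domain is down to {6}, so lane 3 = 6.

lane 1=2, lane 2=1, lane 3=6, lane 4=5, lane 5=3, lane 6=4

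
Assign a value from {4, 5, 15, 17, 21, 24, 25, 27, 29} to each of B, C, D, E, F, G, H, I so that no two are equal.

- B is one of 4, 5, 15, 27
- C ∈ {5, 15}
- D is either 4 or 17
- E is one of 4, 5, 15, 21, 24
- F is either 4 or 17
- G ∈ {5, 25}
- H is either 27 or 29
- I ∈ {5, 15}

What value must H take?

C and I share exactly the 2 values {5, 15}; by pigeonhole those values go to them, so strike 5, 15 from B, E, G.
G must be 25 (only option left).
The 2 variables D and F are confined to {4, 17}, which locks those values in; drop them from B, E.
B must be 27 (only option left). Strike 27 from H.
So H = 29.

29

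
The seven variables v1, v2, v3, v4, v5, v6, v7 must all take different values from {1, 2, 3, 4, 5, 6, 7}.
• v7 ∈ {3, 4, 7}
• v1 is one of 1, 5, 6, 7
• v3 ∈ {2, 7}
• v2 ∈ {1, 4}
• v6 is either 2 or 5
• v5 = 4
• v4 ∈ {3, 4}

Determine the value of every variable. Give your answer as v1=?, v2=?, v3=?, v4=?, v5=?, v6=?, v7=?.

v5 must be 4 (only option left). Eliminate 4 elsewhere: v2, v4, v7.
v2 has just one choice, so v2 = 1. Remove 1 from v1.
v4 has just one choice, so v4 = 3. Remove 3 from v7.
v7 has just one choice, so v7 = 7. Strike 7 from v1, v3.
v3 must be 2 (only option left). So v6 can't be 2.
That leaves v6 = 5. Remove 5 from v1.
v1's domain is down to {6}, so v1 = 6.

v1=6, v2=1, v3=2, v4=3, v5=4, v6=5, v7=7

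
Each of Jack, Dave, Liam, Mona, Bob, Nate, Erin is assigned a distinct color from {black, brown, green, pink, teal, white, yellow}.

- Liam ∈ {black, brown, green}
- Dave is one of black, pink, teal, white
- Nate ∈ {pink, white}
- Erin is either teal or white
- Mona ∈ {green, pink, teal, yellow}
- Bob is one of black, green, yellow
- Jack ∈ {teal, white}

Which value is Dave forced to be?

Among the 7 variables, brown fits only Liam (and all 7 values in {black, brown, green, pink, teal, white, yellow} must be used), so Liam = brown.
The 2 variables Jack and Erin are confined to {teal, white}, which locks those values in; drop them from Dave, Mona, Nate.
Nate must be pink (only option left). Strike pink from Dave, Mona.
So Dave = black.

black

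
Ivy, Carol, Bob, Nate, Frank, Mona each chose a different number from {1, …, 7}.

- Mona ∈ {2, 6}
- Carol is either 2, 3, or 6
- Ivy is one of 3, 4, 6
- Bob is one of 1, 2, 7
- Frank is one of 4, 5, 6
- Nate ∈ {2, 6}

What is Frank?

5

The 2 variables Nate and Mona are confined to {2, 6}, which locks those values in; drop them from Ivy, Carol, Bob, Frank.
Carol's domain is down to {3}, so Carol = 3. Eliminate 3 elsewhere: Ivy.
Ivy's domain is down to {4}, so Ivy = 4. Remove 4 from Frank.
So Frank = 5.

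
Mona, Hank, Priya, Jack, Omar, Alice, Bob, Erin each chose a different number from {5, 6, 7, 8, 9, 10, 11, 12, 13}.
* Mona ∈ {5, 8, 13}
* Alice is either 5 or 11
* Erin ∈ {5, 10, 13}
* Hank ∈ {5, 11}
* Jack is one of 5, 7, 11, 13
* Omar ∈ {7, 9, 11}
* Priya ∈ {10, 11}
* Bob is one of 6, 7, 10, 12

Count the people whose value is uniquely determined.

5

Hank and Alice between them cover only {5, 11} — a naked pair. Remove those values from Mona, Priya, Jack, Omar, Erin.
Priya must be 10 (only option left). Strike 10 from Bob, Erin.
Erin must be 13 (only option left). So Mona, Jack can't be 13.
Mona must be 8 (only option left).
Jack must be 7 (only option left). Strike 7 from Omar, Bob.
That leaves Omar = 9.
Determined: Mona=8, Priya=10, Jack=7, Omar=9, Erin=13. The other people each still have more than one consistent value. That makes 5.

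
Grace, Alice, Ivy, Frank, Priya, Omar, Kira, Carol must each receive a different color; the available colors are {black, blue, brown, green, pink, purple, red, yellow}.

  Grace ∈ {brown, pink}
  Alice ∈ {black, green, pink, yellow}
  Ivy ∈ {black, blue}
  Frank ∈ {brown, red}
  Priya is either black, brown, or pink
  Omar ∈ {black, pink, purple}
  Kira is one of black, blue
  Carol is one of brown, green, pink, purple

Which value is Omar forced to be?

The 8 variables draw from only 8 values {black, blue, brown, green, pink, purple, red, yellow}, so each is used; only Frank can be red, hence Frank = red.
Among the 7 still-open variables, yellow fits only Alice (and all 7 values in {black, blue, brown, green, pink, purple, yellow} must be used), so Alice = yellow.
The 6 still-open variables draw from only 6 values {black, blue, brown, green, pink, purple}, so each is used; only Carol can be green, hence Carol = green.
The 5 still-open variables together cover exactly {black, blue, brown, pink, purple} — 5 values for 5 variables — and purple appears only in Omar's list, so Omar = purple.

purple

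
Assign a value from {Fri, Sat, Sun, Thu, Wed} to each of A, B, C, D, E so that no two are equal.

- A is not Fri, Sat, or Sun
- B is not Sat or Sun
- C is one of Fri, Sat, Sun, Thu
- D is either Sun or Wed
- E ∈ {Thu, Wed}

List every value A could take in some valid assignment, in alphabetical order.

The 5 variables draw from only 5 values {Fri, Sat, Sun, Thu, Wed}, so each is used; only C can be Sat, hence C = Sat.
Among the 4 still-open variables, Fri fits only B (and all 4 values in {Fri, Sun, Thu, Wed} must be used), so B = Fri.
The 3 still-open variables draw from only 3 values {Sun, Thu, Wed}, so each is used; only D can be Sun, hence D = Sun.
No further eliminations apply; A can still be any of Thu, Wed.

Thu, Wed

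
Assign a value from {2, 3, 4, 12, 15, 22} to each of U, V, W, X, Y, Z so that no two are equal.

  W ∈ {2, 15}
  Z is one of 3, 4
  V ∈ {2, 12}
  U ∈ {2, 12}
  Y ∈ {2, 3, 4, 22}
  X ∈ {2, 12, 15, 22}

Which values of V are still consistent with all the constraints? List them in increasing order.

The 2 variables U and V are confined to {2, 12}, which locks those values in; drop them from W, X, Y.
W's domain is down to {15}, so W = 15. So X can't be 15.
X has just one choice, so X = 22. Eliminate 22 elsewhere: Y.
No further eliminations apply; V can still be any of 2, 12.

2, 12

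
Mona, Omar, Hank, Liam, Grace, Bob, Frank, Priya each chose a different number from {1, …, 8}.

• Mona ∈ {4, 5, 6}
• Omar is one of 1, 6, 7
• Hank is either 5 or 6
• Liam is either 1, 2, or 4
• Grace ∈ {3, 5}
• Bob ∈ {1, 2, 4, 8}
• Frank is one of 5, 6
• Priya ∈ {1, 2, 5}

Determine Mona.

4

The 8 variables together cover exactly {1, 2, 3, 4, 5, 6, 7, 8} — 8 values for 8 variables — and 3 appears only in Grace's list, so Grace = 3.
The 7 still-open variables together cover exactly {1, 2, 4, 5, 6, 7, 8} — 7 values for 7 variables — and 7 appears only in Omar's list, so Omar = 7.
Among the 6 still-open variables, 8 fits only Bob (and all 6 values in {1, 2, 4, 5, 6, 8} must be used), so Bob = 8.
The 2 variables Hank and Frank are confined to {5, 6}, which locks those values in; drop them from Mona, Priya.
So Mona = 4.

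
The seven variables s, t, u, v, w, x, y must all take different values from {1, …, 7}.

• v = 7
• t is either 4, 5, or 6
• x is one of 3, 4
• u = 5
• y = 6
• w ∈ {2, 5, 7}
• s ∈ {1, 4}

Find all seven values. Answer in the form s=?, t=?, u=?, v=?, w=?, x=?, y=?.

s=1, t=4, u=5, v=7, w=2, x=3, y=6

u has just one choice, so u = 5. Strike 5 from t, w.
v must be 7 (only option left). Remove 7 from w.
w must be 2 (only option left).
y has just one choice, so y = 6. So t can't be 6.
That leaves t = 4. So s, x can't be 4.
x has just one choice, so x = 3.
That leaves s = 1.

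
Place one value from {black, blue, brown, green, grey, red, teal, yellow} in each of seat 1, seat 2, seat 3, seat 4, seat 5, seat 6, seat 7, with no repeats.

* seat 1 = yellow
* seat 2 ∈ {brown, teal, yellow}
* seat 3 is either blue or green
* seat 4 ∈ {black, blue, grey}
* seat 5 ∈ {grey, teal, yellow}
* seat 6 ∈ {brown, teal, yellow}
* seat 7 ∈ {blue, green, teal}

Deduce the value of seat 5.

grey

seat 1 must be yellow (only option left). Remove yellow from seat 2, seat 5, seat 6.
Among the 6 still-open variables, black fits only seat 4 (and all 6 values in {black, blue, brown, green, grey, teal} must be used), so seat 4 = black.
Among the 5 still-open variables, grey fits only seat 5 (and all 5 values in {blue, brown, green, grey, teal} must be used), so seat 5 = grey.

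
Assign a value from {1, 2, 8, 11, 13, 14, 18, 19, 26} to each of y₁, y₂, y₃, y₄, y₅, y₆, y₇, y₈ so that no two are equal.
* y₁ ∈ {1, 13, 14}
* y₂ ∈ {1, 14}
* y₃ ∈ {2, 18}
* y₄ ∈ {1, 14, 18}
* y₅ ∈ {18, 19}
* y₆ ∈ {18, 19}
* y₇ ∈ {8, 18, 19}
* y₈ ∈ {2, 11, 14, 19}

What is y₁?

13

The 8 variables draw from only 8 values {1, 2, 8, 11, 13, 14, 18, 19}, so each is used; only y₇ can be 8, hence y₇ = 8.
The 7 still-open variables draw from only 7 values {1, 2, 11, 13, 14, 18, 19}, so each is used; only y₈ can be 11, hence y₈ = 11.
The 6 still-open variables draw from only 6 values {1, 2, 13, 14, 18, 19}, so each is used; only y₃ can be 2, hence y₃ = 2.
The 5 still-open variables draw from only 5 values {1, 13, 14, 18, 19}, so each is used; only y₁ can be 13, hence y₁ = 13.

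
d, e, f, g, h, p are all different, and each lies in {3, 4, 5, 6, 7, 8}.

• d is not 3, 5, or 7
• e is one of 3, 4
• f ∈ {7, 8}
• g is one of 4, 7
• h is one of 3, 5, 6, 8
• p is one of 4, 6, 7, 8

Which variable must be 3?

The 6 variables together cover exactly {3, 4, 5, 6, 7, 8} — 6 values for 6 variables — and 5 appears only in h's list, so h = 5.
The 5 still-open variables together cover exactly {3, 4, 6, 7, 8} — 5 values for 5 variables — and 3 appears only in e's list, so e = 3.

e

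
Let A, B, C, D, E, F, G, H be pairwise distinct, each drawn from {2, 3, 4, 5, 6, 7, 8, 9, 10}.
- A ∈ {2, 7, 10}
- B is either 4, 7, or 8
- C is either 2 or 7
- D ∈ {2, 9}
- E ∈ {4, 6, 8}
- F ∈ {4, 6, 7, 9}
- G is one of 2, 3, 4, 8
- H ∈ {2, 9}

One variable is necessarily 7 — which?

C

Among the 8 variables, 3 fits only G (and all 8 values in {2, 3, 4, 6, 7, 8, 9, 10} must be used), so G = 3.
The 7 still-open variables together cover exactly {2, 4, 6, 7, 8, 9, 10} — 7 values for 7 variables — and 10 appears only in A's list, so A = 10.
D and H share exactly the 2 values {2, 9}; by pigeonhole those values go to them, so strike 2, 9 from C, F.
So 7 goes to C.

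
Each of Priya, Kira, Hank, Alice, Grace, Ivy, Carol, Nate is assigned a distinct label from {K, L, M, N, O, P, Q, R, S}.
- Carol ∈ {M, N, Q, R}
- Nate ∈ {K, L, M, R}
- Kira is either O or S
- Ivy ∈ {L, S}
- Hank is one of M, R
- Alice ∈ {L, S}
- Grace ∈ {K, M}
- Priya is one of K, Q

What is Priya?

Q

The 8 variables draw from only 8 values {K, L, M, N, O, Q, R, S}, so each is used; only Carol can be N, hence Carol = N.
Among the 7 still-open variables, O fits only Kira (and all 7 values in {K, L, M, O, Q, R, S} must be used), so Kira = O.
Among the 6 still-open variables, Q fits only Priya (and all 6 values in {K, L, M, Q, R, S} must be used), so Priya = Q.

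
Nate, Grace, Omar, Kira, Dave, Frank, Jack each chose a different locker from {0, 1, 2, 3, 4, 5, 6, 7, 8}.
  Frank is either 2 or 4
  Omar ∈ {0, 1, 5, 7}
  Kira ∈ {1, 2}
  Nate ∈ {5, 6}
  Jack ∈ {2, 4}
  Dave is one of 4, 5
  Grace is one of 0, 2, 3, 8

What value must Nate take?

6

The 2 variables Frank and Jack are confined to {2, 4}, which locks those values in; drop them from Grace, Kira, Dave.
Kira's domain is down to {1}, so Kira = 1. Eliminate 1 elsewhere: Omar.
Dave's domain is down to {5}, so Dave = 5. Remove 5 from Nate, Omar.
So Nate = 6.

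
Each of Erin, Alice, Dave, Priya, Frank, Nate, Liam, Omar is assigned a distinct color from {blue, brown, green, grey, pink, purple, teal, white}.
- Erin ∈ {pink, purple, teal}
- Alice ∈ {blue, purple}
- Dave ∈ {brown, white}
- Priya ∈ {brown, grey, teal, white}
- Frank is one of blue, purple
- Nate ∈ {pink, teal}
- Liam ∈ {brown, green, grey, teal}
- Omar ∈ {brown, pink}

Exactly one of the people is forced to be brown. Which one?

The 8 variables draw from only 8 values {blue, brown, green, grey, pink, purple, teal, white}, so each is used; only Liam can be green, hence Liam = green.
The 7 still-open variables draw from only 7 values {blue, brown, grey, pink, purple, teal, white}, so each is used; only Priya can be grey, hence Priya = grey.
The 6 still-open variables draw from only 6 values {blue, brown, pink, purple, teal, white}, so each is used; only Dave can be white, hence Dave = white.
Among the 5 still-open variables, brown fits only Omar (and all 5 values in {blue, brown, pink, purple, teal} must be used), so Omar = brown.

Omar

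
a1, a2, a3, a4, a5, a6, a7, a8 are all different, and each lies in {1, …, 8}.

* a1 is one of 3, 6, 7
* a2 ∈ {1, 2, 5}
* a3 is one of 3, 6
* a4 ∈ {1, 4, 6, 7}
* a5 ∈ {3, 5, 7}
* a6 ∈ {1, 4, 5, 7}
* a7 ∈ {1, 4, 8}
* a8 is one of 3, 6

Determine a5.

The 8 variables draw from only 8 values {1, 2, 3, 4, 5, 6, 7, 8}, so each is used; only a2 can be 2, hence a2 = 2.
Among the 7 still-open variables, 8 fits only a7 (and all 7 values in {1, 3, 4, 5, 6, 7, 8} must be used), so a7 = 8.
a3 and a8 between them cover only {3, 6} — a naked pair. Remove those values from a1, a4, a5.
That leaves a1 = 7. Remove 7 from a4, a5, a6.
So a5 = 5.

5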